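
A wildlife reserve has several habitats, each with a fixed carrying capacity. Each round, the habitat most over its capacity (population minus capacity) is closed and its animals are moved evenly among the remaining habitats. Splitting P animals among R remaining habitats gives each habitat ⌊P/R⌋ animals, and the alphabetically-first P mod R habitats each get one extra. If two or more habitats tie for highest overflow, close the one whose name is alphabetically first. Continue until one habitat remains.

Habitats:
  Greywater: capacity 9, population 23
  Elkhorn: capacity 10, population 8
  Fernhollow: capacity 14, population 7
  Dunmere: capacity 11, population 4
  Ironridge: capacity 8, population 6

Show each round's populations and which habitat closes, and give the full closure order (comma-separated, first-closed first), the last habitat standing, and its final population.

Closure order: Greywater, Elkhorn, Ironridge, Dunmere
Last habitat: Fernhollow with 48 animals

Round 1: Dunmere=4 Elkhorn=8 Fernhollow=7 Greywater=23 Ironridge=6 → close Greywater (overflow 14)
  23÷4 = 5 each, +1 to first 3
Round 2: Dunmere=10 Elkhorn=14 Fernhollow=13 Ironridge=11 → close Elkhorn (overflow 4)
  14÷3 = 4 each, +1 to first 2
Round 3: Dunmere=15 Fernhollow=18 Ironridge=15 → close Ironridge (overflow 7)
  15÷2 = 7 each, +1 to first 1
Round 4: Dunmere=23 Fernhollow=25 → close Dunmere (overflow 12)
  23÷1 = 23 each, +1 to first 0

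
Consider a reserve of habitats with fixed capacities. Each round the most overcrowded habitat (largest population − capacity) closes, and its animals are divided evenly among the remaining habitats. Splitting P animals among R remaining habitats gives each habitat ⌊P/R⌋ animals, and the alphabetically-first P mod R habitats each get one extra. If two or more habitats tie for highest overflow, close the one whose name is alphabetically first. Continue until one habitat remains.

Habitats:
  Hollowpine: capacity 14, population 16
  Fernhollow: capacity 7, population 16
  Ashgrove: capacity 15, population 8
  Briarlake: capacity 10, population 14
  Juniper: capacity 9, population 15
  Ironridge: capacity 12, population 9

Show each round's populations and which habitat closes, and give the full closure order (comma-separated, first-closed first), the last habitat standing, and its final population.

Round 1: Ashgrove=8 Briarlake=14 Fernhollow=16 Hollowpine=16 Ironridge=9 Juniper=15 → close Fernhollow (overflow 9)
  16÷5 = 3 each, +1 to first 1
Round 2: Ashgrove=12 Briarlake=17 Hollowpine=19 Ironridge=12 Juniper=18 → close Juniper (overflow 9)
  18÷4 = 4 each, +1 to first 2
Round 3: Ashgrove=17 Briarlake=22 Hollowpine=23 Ironridge=16 → close Briarlake (overflow 12)
  22÷3 = 7 each, +1 to first 1
Round 4: Ashgrove=25 Hollowpine=30 Ironridge=23 → close Hollowpine (overflow 16)
  30÷2 = 15 each, +1 to first 0
Round 5: Ashgrove=40 Ironridge=38 → close Ironridge (overflow 26)
  38÷1 = 38 each, +1 to first 0

Closure order: Fernhollow, Juniper, Briarlake, Hollowpine, Ironridge
Last habitat: Ashgrove with 78 animals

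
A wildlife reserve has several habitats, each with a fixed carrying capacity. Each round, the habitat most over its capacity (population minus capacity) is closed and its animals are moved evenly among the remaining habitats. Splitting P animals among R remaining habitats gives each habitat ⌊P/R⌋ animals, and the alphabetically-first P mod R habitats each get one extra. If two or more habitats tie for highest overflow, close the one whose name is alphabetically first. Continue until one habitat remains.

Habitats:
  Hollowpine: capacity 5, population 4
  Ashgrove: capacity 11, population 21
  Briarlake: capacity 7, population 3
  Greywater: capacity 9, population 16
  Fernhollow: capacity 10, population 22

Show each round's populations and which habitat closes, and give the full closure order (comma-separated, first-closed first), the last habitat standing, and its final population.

Round 1: Ashgrove=21 Briarlake=3 Fernhollow=22 Greywater=16 Hollowpine=4 → close Fernhollow (overflow 12)
  22÷4 = 5 each, +1 to first 2
Round 2: Ashgrove=27 Briarlake=9 Greywater=21 Hollowpine=9 → close Ashgrove (overflow 16)
  27÷3 = 9 each, +1 to first 0
Round 3: Briarlake=18 Greywater=30 Hollowpine=18 → close Greywater (overflow 21)
  30÷2 = 15 each, +1 to first 0
Round 4: Briarlake=33 Hollowpine=33 → close Hollowpine (overflow 28)
  33÷1 = 33 each, +1 to first 0

Closure order: Fernhollow, Ashgrove, Greywater, Hollowpine
Last habitat: Briarlake with 66 animals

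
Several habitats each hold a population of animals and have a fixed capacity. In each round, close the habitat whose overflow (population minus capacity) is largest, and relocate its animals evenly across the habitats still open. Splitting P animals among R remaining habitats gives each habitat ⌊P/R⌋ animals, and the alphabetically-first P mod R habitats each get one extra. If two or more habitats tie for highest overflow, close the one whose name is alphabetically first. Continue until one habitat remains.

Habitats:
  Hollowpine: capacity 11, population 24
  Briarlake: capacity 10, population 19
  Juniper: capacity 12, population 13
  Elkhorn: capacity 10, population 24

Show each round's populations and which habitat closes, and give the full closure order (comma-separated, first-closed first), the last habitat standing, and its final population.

Closure order: Elkhorn, Hollowpine, Briarlake
Last habitat: Juniper with 80 animals

Round 1: Briarlake=19 Elkhorn=24 Hollowpine=24 Juniper=13 → close Elkhorn (overflow 14)
  24÷3 = 8 each, +1 to first 0
Round 2: Briarlake=27 Hollowpine=32 Juniper=21 → close Hollowpine (overflow 21)
  32÷2 = 16 each, +1 to first 0
Round 3: Briarlake=43 Juniper=37 → close Briarlake (overflow 33)
  43÷1 = 43 each, +1 to first 0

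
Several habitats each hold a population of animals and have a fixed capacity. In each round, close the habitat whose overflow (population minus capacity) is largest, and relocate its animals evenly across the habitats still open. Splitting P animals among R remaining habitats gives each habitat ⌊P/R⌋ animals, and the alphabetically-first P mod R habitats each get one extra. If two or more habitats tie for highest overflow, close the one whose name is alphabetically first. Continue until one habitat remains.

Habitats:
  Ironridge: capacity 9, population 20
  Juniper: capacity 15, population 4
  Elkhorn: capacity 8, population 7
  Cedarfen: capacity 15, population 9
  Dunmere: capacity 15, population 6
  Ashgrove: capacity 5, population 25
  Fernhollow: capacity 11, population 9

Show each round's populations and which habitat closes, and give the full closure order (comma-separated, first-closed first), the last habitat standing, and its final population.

Round 1: Ashgrove=25 Cedarfen=9 Dunmere=6 Elkhorn=7 Fernhollow=9 Ironridge=20 Juniper=4 → close Ashgrove (overflow 20)
  25÷6 = 4 each, +1 to first 1
Round 2: Cedarfen=14 Dunmere=10 Elkhorn=11 Fernhollow=13 Ironridge=24 Juniper=8 → close Ironridge (overflow 15)
  24÷5 = 4 each, +1 to first 4
Round 3: Cedarfen=19 Dunmere=15 Elkhorn=16 Fernhollow=18 Juniper=12 → close Elkhorn (overflow 8)
  16÷4 = 4 each, +1 to first 0
Round 4: Cedarfen=23 Dunmere=19 Fernhollow=22 Juniper=16 → close Fernhollow (overflow 11)
  22÷3 = 7 each, +1 to first 1
Round 5: Cedarfen=31 Dunmere=26 Juniper=23 → close Cedarfen (overflow 16)
  31÷2 = 15 each, +1 to first 1
Round 6: Dunmere=42 Juniper=38 → close Dunmere (overflow 27)
  42÷1 = 42 each, +1 to first 0

Closure order: Ashgrove, Ironridge, Elkhorn, Fernhollow, Cedarfen, Dunmere
Last habitat: Juniper with 80 animals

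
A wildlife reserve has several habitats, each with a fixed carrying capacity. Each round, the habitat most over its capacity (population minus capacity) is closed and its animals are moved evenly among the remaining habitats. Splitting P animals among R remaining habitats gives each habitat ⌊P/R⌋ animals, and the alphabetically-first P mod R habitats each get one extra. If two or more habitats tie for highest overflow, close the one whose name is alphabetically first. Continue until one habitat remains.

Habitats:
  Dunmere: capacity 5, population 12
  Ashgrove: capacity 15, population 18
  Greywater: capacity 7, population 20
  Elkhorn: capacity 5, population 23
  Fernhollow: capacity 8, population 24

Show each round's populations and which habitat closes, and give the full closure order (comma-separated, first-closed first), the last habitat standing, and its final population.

Closure order: Elkhorn, Fernhollow, Greywater, Dunmere
Last habitat: Ashgrove with 97 animals

Round 1: Ashgrove=18 Dunmere=12 Elkhorn=23 Fernhollow=24 Greywater=20 → close Elkhorn (overflow 18)
  23÷4 = 5 each, +1 to first 3
Round 2: Ashgrove=24 Dunmere=18 Fernhollow=30 Greywater=25 → close Fernhollow (overflow 22)
  30÷3 = 10 each, +1 to first 0
Round 3: Ashgrove=34 Dunmere=28 Greywater=35 → close Greywater (overflow 28)
  35÷2 = 17 each, +1 to first 1
Round 4: Ashgrove=52 Dunmere=45 → close Dunmere (overflow 40)
  45÷1 = 45 each, +1 to first 0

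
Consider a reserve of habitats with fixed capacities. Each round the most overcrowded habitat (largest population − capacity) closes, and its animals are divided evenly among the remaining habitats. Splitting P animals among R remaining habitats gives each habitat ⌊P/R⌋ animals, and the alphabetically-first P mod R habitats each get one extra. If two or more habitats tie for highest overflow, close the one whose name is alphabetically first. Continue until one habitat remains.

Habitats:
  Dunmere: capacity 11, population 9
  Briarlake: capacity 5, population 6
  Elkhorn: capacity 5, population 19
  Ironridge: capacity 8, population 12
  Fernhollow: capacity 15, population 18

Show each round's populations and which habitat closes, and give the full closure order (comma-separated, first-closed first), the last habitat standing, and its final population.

Round 1: Briarlake=6 Dunmere=9 Elkhorn=19 Fernhollow=18 Ironridge=12 → close Elkhorn (overflow 14)
  19÷4 = 4 each, +1 to first 3
Round 2: Briarlake=11 Dunmere=14 Fernhollow=23 Ironridge=16 → close Fernhollow (overflow 8)
  23÷3 = 7 each, +1 to first 2
Round 3: Briarlake=19 Dunmere=22 Ironridge=23 → close Ironridge (overflow 15)
  23÷2 = 11 each, +1 to first 1
Round 4: Briarlake=31 Dunmere=33 → close Briarlake (overflow 26)
  31÷1 = 31 each, +1 to first 0

Closure order: Elkhorn, Fernhollow, Ironridge, Briarlake
Last habitat: Dunmere with 64 animals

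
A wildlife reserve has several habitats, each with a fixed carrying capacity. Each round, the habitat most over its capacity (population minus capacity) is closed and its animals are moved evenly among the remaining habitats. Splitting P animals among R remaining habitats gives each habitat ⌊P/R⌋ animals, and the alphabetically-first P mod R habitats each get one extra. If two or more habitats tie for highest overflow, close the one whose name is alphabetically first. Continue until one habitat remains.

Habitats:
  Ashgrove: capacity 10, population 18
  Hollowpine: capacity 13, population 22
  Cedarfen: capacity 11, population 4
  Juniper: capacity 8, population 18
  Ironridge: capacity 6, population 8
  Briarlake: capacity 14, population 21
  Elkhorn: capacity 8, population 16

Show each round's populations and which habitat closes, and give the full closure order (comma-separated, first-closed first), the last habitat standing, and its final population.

Round 1: Ashgrove=18 Briarlake=21 Cedarfen=4 Elkhorn=16 Hollowpine=22 Ironridge=8 Juniper=18 → close Juniper (overflow 10)
  18÷6 = 3 each, +1 to first 0
Round 2: Ashgrove=21 Briarlake=24 Cedarfen=7 Elkhorn=19 Hollowpine=25 Ironridge=11 → close Hollowpine (overflow 12)
  25÷5 = 5 each, +1 to first 0
Round 3: Ashgrove=26 Briarlake=29 Cedarfen=12 Elkhorn=24 Ironridge=16 → close Ashgrove (overflow 16)
  26÷4 = 6 each, +1 to first 2
Round 4: Briarlake=36 Cedarfen=19 Elkhorn=30 Ironridge=22 → close Briarlake (overflow 22)
  36÷3 = 12 each, +1 to first 0
Round 5: Cedarfen=31 Elkhorn=42 Ironridge=34 → close Elkhorn (overflow 34)
  42÷2 = 21 each, +1 to first 0
Round 6: Cedarfen=52 Ironridge=55 → close Ironridge (overflow 49)
  55÷1 = 55 each, +1 to first 0

Closure order: Juniper, Hollowpine, Ashgrove, Briarlake, Elkhorn, Ironridge
Last habitat: Cedarfen with 107 animals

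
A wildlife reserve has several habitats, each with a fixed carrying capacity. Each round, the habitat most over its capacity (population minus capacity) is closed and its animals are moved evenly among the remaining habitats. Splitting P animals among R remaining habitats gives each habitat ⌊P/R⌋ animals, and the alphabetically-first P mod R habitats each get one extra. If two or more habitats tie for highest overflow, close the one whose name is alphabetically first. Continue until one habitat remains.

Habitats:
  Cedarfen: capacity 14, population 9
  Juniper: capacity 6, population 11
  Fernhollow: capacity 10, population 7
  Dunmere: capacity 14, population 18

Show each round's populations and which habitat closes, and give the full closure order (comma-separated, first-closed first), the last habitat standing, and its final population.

Closure order: Juniper, Dunmere, Fernhollow
Last habitat: Cedarfen with 45 animals

Round 1: Cedarfen=9 Dunmere=18 Fernhollow=7 Juniper=11 → close Juniper (overflow 5)
  11÷3 = 3 each, +1 to first 2
Round 2: Cedarfen=13 Dunmere=22 Fernhollow=10 → close Dunmere (overflow 8)
  22÷2 = 11 each, +1 to first 0
Round 3: Cedarfen=24 Fernhollow=21 → close Fernhollow (overflow 11)
  21÷1 = 21 each, +1 to first 0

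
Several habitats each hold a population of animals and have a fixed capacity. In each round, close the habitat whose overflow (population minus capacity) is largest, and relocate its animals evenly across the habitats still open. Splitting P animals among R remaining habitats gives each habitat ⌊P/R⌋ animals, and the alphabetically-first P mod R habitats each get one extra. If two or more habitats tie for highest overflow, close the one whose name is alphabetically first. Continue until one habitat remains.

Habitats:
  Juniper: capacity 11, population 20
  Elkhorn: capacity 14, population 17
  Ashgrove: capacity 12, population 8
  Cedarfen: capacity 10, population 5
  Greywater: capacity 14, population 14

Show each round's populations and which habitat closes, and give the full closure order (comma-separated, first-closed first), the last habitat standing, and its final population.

Closure order: Juniper, Elkhorn, Greywater, Ashgrove
Last habitat: Cedarfen with 64 animals

Round 1: Ashgrove=8 Cedarfen=5 Elkhorn=17 Greywater=14 Juniper=20 → close Juniper (overflow 9)
  20÷4 = 5 each, +1 to first 0
Round 2: Ashgrove=13 Cedarfen=10 Elkhorn=22 Greywater=19 → close Elkhorn (overflow 8)
  22÷3 = 7 each, +1 to first 1
Round 3: Ashgrove=21 Cedarfen=17 Greywater=26 → close Greywater (overflow 12)
  26÷2 = 13 each, +1 to first 0
Round 4: Ashgrove=34 Cedarfen=30 → close Ashgrove (overflow 22)
  34÷1 = 34 each, +1 to first 0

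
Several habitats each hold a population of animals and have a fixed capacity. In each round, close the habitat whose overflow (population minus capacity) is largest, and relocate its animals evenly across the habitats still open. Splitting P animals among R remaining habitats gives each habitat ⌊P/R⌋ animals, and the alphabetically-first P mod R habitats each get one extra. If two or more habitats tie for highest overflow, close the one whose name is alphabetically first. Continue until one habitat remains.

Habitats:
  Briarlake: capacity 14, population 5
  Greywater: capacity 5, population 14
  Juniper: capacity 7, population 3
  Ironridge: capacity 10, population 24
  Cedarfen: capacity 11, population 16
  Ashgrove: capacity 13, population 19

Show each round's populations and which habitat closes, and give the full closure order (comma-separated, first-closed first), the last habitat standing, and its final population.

Closure order: Ironridge, Greywater, Ashgrove, Cedarfen, Juniper
Last habitat: Briarlake with 81 animals

Round 1: Ashgrove=19 Briarlake=5 Cedarfen=16 Greywater=14 Ironridge=24 Juniper=3 → close Ironridge (overflow 14)
  24÷5 = 4 each, +1 to first 4
Round 2: Ashgrove=24 Briarlake=10 Cedarfen=21 Greywater=19 Juniper=7 → close Greywater (overflow 14)
  19÷4 = 4 each, +1 to first 3
Round 3: Ashgrove=29 Briarlake=15 Cedarfen=26 Juniper=11 → close Ashgrove (overflow 16)
  29÷3 = 9 each, +1 to first 2
Round 4: Briarlake=25 Cedarfen=36 Juniper=20 → close Cedarfen (overflow 25)
  36÷2 = 18 each, +1 to first 0
Round 5: Briarlake=43 Juniper=38 → close Juniper (overflow 31)
  38÷1 = 38 each, +1 to first 0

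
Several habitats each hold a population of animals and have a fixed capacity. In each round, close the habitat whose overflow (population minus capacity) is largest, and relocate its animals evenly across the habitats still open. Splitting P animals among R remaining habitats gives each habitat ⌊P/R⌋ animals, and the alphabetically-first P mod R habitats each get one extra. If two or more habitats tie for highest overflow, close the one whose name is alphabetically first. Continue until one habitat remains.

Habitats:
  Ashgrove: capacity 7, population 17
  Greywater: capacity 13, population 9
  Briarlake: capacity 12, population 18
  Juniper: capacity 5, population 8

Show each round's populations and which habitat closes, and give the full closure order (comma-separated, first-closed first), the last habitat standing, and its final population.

Round 1: Ashgrove=17 Briarlake=18 Greywater=9 Juniper=8 → close Ashgrove (overflow 10)
  17÷3 = 5 each, +1 to first 2
Round 2: Briarlake=24 Greywater=15 Juniper=13 → close Briarlake (overflow 12)
  24÷2 = 12 each, +1 to first 0
Round 3: Greywater=27 Juniper=25 → close Juniper (overflow 20)
  25÷1 = 25 each, +1 to first 0

Closure order: Ashgrove, Briarlake, Juniper
Last habitat: Greywater with 52 animals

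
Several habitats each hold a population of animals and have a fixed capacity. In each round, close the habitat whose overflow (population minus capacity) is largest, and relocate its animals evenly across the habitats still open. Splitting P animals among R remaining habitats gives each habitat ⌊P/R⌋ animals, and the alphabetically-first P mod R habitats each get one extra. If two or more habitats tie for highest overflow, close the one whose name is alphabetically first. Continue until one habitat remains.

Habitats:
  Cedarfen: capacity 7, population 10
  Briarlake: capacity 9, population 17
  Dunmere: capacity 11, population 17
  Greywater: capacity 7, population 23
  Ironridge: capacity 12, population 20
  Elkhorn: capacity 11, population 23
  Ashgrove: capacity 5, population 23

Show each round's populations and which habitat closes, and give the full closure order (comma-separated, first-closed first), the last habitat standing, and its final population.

Closure order: Ashgrove, Greywater, Elkhorn, Briarlake, Dunmere, Ironridge
Last habitat: Cedarfen with 133 animals

Round 1: Ashgrove=23 Briarlake=17 Cedarfen=10 Dunmere=17 Elkhorn=23 Greywater=23 Ironridge=20 → close Ashgrove (overflow 18)
  23÷6 = 3 each, +1 to first 5
Round 2: Briarlake=21 Cedarfen=14 Dunmere=21 Elkhorn=27 Greywater=27 Ironridge=23 → close Greywater (overflow 20)
  27÷5 = 5 each, +1 to first 2
Round 3: Briarlake=27 Cedarfen=20 Dunmere=26 Elkhorn=32 Ironridge=28 → close Elkhorn (overflow 21)
  32÷4 = 8 each, +1 to first 0
Round 4: Briarlake=35 Cedarfen=28 Dunmere=34 Ironridge=36 → close Briarlake (overflow 26)
  35÷3 = 11 each, +1 to first 2
Round 5: Cedarfen=40 Dunmere=46 Ironridge=47 → close Dunmere (overflow 35)
  46÷2 = 23 each, +1 to first 0
Round 6: Cedarfen=63 Ironridge=70 → close Ironridge (overflow 58)
  70÷1 = 70 each, +1 to first 0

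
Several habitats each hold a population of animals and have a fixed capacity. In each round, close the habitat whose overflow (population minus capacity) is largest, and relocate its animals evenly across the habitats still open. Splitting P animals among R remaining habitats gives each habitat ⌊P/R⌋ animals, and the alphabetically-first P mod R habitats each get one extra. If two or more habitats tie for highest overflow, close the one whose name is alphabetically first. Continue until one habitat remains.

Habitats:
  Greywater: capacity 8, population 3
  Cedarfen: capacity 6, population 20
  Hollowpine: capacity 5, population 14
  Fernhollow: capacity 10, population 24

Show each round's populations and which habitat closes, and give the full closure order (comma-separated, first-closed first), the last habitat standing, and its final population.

Round 1: Cedarfen=20 Fernhollow=24 Greywater=3 Hollowpine=14 → close Cedarfen (overflow 14)
  20÷3 = 6 each, +1 to first 2
Round 2: Fernhollow=31 Greywater=10 Hollowpine=20 → close Fernhollow (overflow 21)
  31÷2 = 15 each, +1 to first 1
Round 3: Greywater=26 Hollowpine=35 → close Hollowpine (overflow 30)
  35÷1 = 35 each, +1 to first 0

Closure order: Cedarfen, Fernhollow, Hollowpine
Last habitat: Greywater with 61 animals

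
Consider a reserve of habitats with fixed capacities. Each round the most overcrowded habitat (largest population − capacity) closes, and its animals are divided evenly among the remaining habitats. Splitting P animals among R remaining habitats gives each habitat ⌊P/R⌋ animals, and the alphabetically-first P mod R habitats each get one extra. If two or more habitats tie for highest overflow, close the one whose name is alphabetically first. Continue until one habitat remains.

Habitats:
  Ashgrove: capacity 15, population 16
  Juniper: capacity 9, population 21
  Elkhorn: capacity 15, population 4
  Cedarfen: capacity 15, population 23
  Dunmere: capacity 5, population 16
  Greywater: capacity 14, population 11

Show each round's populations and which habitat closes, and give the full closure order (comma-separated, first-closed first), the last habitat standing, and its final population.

Closure order: Juniper, Dunmere, Cedarfen, Ashgrove, Greywater
Last habitat: Elkhorn with 91 animals

Round 1: Ashgrove=16 Cedarfen=23 Dunmere=16 Elkhorn=4 Greywater=11 Juniper=21 → close Juniper (overflow 12)
  21÷5 = 4 each, +1 to first 1
Round 2: Ashgrove=21 Cedarfen=27 Dunmere=20 Elkhorn=8 Greywater=15 → close Dunmere (overflow 15)
  20÷4 = 5 each, +1 to first 0
Round 3: Ashgrove=26 Cedarfen=32 Elkhorn=13 Greywater=20 → close Cedarfen (overflow 17)
  32÷3 = 10 each, +1 to first 2
Round 4: Ashgrove=37 Elkhorn=24 Greywater=30 → close Ashgrove (overflow 22)
  37÷2 = 18 each, +1 to first 1
Round 5: Elkhorn=43 Greywater=48 → close Greywater (overflow 34)
  48÷1 = 48 each, +1 to first 0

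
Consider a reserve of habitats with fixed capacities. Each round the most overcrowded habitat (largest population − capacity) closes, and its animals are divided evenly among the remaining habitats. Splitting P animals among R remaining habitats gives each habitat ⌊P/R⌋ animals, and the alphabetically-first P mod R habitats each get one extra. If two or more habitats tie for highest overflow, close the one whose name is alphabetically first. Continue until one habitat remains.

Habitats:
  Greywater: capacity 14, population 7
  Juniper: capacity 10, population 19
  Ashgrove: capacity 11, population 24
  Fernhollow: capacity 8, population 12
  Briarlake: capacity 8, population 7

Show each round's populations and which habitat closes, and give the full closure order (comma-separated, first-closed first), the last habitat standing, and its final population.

Round 1: Ashgrove=24 Briarlake=7 Fernhollow=12 Greywater=7 Juniper=19 → close Ashgrove (overflow 13)
  24÷4 = 6 each, +1 to first 0
Round 2: Briarlake=13 Fernhollow=18 Greywater=13 Juniper=25 → close Juniper (overflow 15)
  25÷3 = 8 each, +1 to first 1
Round 3: Briarlake=22 Fernhollow=26 Greywater=21 → close Fernhollow (overflow 18)
  26÷2 = 13 each, +1 to first 0
Round 4: Briarlake=35 Greywater=34 → close Briarlake (overflow 27)
  35÷1 = 35 each, +1 to first 0

Closure order: Ashgrove, Juniper, Fernhollow, Briarlake
Last habitat: Greywater with 69 animals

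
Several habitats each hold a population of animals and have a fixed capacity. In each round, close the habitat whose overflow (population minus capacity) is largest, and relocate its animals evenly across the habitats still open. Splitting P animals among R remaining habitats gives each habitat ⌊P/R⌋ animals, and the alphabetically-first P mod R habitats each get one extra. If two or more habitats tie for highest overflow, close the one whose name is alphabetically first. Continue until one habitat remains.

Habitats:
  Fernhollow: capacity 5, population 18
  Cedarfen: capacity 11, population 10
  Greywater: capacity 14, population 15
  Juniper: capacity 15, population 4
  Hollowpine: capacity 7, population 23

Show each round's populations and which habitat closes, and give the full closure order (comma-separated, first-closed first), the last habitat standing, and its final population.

Round 1: Cedarfen=10 Fernhollow=18 Greywater=15 Hollowpine=23 Juniper=4 → close Hollowpine (overflow 16)
  23÷4 = 5 each, +1 to first 3
Round 2: Cedarfen=16 Fernhollow=24 Greywater=21 Juniper=9 → close Fernhollow (overflow 19)
  24÷3 = 8 each, +1 to first 0
Round 3: Cedarfen=24 Greywater=29 Juniper=17 → close Greywater (overflow 15)
  29÷2 = 14 each, +1 to first 1
Round 4: Cedarfen=39 Juniper=31 → close Cedarfen (overflow 28)
  39÷1 = 39 each, +1 to first 0

Closure order: Hollowpine, Fernhollow, Greywater, Cedarfen
Last habitat: Juniper with 70 animals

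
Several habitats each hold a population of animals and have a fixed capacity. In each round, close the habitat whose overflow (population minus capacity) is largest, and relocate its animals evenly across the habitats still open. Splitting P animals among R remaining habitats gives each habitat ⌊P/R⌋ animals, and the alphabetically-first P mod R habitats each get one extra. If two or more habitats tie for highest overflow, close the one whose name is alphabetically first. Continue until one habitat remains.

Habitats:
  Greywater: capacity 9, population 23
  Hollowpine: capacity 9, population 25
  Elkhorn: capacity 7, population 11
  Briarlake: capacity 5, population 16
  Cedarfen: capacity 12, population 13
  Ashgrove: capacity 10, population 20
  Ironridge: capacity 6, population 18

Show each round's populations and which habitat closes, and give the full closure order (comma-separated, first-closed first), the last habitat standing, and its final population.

Closure order: Hollowpine, Greywater, Ashgrove, Briarlake, Ironridge, Elkhorn
Last habitat: Cedarfen with 126 animals

Round 1: Ashgrove=20 Briarlake=16 Cedarfen=13 Elkhorn=11 Greywater=23 Hollowpine=25 Ironridge=18 → close Hollowpine (overflow 16)
  25÷6 = 4 each, +1 to first 1
Round 2: Ashgrove=25 Briarlake=20 Cedarfen=17 Elkhorn=15 Greywater=27 Ironridge=22 → close Greywater (overflow 18)
  27÷5 = 5 each, +1 to first 2
Round 3: Ashgrove=31 Briarlake=26 Cedarfen=22 Elkhorn=20 Ironridge=27 → close Ashgrove (overflow 21)
  31÷4 = 7 each, +1 to first 3
Round 4: Briarlake=34 Cedarfen=30 Elkhorn=28 Ironridge=34 → close Briarlake (overflow 29)
  34÷3 = 11 each, +1 to first 1
Round 5: Cedarfen=42 Elkhorn=39 Ironridge=45 → close Ironridge (overflow 39)
  45÷2 = 22 each, +1 to first 1
Round 6: Cedarfen=65 Elkhorn=61 → close Elkhorn (overflow 54)
  61÷1 = 61 each, +1 to first 0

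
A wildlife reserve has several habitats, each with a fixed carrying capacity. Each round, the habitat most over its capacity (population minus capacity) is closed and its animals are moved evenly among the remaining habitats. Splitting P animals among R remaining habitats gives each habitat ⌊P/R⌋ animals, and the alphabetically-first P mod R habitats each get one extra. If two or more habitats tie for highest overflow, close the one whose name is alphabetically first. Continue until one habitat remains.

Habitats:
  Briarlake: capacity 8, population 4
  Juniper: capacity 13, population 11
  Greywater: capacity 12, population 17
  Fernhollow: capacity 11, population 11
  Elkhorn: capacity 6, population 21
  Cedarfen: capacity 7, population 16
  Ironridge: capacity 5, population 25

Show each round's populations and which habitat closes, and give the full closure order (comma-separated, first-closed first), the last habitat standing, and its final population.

Round 1: Briarlake=4 Cedarfen=16 Elkhorn=21 Fernhollow=11 Greywater=17 Ironridge=25 Juniper=11 → close Ironridge (overflow 20)
  25÷6 = 4 each, +1 to first 1
Round 2: Briarlake=9 Cedarfen=20 Elkhorn=25 Fernhollow=15 Greywater=21 Juniper=15 → close Elkhorn (overflow 19)
  25÷5 = 5 each, +1 to first 0
Round 3: Briarlake=14 Cedarfen=25 Fernhollow=20 Greywater=26 Juniper=20 → close Cedarfen (overflow 18)
  25÷4 = 6 each, +1 to first 1
Round 4: Briarlake=21 Fernhollow=26 Greywater=32 Juniper=26 → close Greywater (overflow 20)
  32÷3 = 10 each, +1 to first 2
Round 5: Briarlake=32 Fernhollow=37 Juniper=36 → close Fernhollow (overflow 26)
  37÷2 = 18 each, +1 to first 1
Round 6: Briarlake=51 Juniper=54 → close Briarlake (overflow 43)
  51÷1 = 51 each, +1 to first 0

Closure order: Ironridge, Elkhorn, Cedarfen, Greywater, Fernhollow, Briarlake
Last habitat: Juniper with 105 animals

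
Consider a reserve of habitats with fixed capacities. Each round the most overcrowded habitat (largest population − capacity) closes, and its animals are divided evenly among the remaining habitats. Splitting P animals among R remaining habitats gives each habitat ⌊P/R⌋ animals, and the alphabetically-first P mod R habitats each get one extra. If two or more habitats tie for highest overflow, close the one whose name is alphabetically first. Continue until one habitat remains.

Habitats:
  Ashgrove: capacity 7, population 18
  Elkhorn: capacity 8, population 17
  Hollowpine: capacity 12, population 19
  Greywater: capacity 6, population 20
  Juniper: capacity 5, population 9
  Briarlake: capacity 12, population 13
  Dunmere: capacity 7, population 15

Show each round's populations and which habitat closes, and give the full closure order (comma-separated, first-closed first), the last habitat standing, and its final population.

Round 1: Ashgrove=18 Briarlake=13 Dunmere=15 Elkhorn=17 Greywater=20 Hollowpine=19 Juniper=9 → close Greywater (overflow 14)
  20÷6 = 3 each, +1 to first 2
Round 2: Ashgrove=22 Briarlake=17 Dunmere=18 Elkhorn=20 Hollowpine=22 Juniper=12 → close Ashgrove (overflow 15)
  22÷5 = 4 each, +1 to first 2
Round 3: Briarlake=22 Dunmere=23 Elkhorn=24 Hollowpine=26 Juniper=16 → close Dunmere (overflow 16)
  23÷4 = 5 each, +1 to first 3
Round 4: Briarlake=28 Elkhorn=30 Hollowpine=32 Juniper=21 → close Elkhorn (overflow 22)
  30÷3 = 10 each, +1 to first 0
Round 5: Briarlake=38 Hollowpine=42 Juniper=31 → close Hollowpine (overflow 30)
  42÷2 = 21 each, +1 to first 0
Round 6: Briarlake=59 Juniper=52 → close Briarlake (overflow 47)
  59÷1 = 59 each, +1 to first 0

Closure order: Greywater, Ashgrove, Dunmere, Elkhorn, Hollowpine, Briarlake
Last habitat: Juniper with 111 animals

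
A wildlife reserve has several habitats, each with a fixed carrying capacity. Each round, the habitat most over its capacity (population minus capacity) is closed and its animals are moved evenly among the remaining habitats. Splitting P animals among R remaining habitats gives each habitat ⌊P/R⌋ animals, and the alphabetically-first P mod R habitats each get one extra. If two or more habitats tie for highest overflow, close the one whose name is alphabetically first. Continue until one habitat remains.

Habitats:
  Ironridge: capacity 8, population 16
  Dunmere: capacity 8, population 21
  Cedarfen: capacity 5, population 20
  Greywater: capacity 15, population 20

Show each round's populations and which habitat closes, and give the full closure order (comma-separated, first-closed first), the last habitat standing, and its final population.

Closure order: Cedarfen, Dunmere, Ironridge
Last habitat: Greywater with 77 animals

Round 1: Cedarfen=20 Dunmere=21 Greywater=20 Ironridge=16 → close Cedarfen (overflow 15)
  20÷3 = 6 each, +1 to first 2
Round 2: Dunmere=28 Greywater=27 Ironridge=22 → close Dunmere (overflow 20)
  28÷2 = 14 each, +1 to first 0
Round 3: Greywater=41 Ironridge=36 → close Ironridge (overflow 28)
  36÷1 = 36 each, +1 to first 0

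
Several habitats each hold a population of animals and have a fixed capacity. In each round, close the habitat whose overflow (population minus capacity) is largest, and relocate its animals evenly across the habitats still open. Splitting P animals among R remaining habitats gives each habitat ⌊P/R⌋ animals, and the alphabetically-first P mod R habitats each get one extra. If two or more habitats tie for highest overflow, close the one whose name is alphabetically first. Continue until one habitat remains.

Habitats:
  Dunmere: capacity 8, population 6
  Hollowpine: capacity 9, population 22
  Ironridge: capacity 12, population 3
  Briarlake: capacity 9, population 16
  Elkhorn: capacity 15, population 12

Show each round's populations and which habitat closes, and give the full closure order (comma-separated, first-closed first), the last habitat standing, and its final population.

Round 1: Briarlake=16 Dunmere=6 Elkhorn=12 Hollowpine=22 Ironridge=3 → close Hollowpine (overflow 13)
  22÷4 = 5 each, +1 to first 2
Round 2: Briarlake=22 Dunmere=12 Elkhorn=17 Ironridge=8 → close Briarlake (overflow 13)
  22÷3 = 7 each, +1 to first 1
Round 3: Dunmere=20 Elkhorn=24 Ironridge=15 → close Dunmere (overflow 12)
  20÷2 = 10 each, +1 to first 0
Round 4: Elkhorn=34 Ironridge=25 → close Elkhorn (overflow 19)
  34÷1 = 34 each, +1 to first 0

Closure order: Hollowpine, Briarlake, Dunmere, Elkhorn
Last habitat: Ironridge with 59 animals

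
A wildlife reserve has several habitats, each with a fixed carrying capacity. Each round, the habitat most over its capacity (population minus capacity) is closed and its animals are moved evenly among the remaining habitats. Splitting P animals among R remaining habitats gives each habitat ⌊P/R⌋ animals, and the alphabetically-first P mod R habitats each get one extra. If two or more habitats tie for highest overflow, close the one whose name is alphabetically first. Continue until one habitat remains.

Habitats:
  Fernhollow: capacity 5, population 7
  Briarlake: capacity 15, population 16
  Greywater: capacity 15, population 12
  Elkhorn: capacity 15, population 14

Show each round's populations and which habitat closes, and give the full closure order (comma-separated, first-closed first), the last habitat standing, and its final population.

Round 1: Briarlake=16 Elkhorn=14 Fernhollow=7 Greywater=12 → close Fernhollow (overflow 2)
  7÷3 = 2 each, +1 to first 1
Round 2: Briarlake=19 Elkhorn=16 Greywater=14 → close Briarlake (overflow 4)
  19÷2 = 9 each, +1 to first 1
Round 3: Elkhorn=26 Greywater=23 → close Elkhorn (overflow 11)
  26÷1 = 26 each, +1 to first 0

Closure order: Fernhollow, Briarlake, Elkhorn
Last habitat: Greywater with 49 animals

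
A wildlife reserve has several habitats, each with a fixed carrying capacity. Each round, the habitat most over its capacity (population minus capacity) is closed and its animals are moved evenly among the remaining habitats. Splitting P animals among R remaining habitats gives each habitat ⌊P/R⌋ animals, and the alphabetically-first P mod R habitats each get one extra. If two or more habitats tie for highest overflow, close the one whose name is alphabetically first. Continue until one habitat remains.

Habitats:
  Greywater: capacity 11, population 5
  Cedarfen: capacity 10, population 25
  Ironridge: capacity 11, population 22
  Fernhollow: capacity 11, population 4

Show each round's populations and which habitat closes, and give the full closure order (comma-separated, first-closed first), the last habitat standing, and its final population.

Round 1: Cedarfen=25 Fernhollow=4 Greywater=5 Ironridge=22 → close Cedarfen (overflow 15)
  25÷3 = 8 each, +1 to first 1
Round 2: Fernhollow=13 Greywater=13 Ironridge=30 → close Ironridge (overflow 19)
  30÷2 = 15 each, +1 to first 0
Round 3: Fernhollow=28 Greywater=28 → close Fernhollow (overflow 17)
  28÷1 = 28 each, +1 to first 0

Closure order: Cedarfen, Ironridge, Fernhollow
Last habitat: Greywater with 56 animals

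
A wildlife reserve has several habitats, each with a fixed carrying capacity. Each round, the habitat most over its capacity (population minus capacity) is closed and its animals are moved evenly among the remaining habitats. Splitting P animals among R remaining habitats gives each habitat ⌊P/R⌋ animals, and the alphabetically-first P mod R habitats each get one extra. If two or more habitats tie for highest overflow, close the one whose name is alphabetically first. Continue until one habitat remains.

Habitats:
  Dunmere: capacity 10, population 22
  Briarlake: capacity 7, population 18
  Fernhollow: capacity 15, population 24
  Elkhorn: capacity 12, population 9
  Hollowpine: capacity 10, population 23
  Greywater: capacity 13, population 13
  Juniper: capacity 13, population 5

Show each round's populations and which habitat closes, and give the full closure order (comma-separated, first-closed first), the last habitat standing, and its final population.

Closure order: Hollowpine, Dunmere, Briarlake, Fernhollow, Greywater, Elkhorn
Last habitat: Juniper with 114 animals

Round 1: Briarlake=18 Dunmere=22 Elkhorn=9 Fernhollow=24 Greywater=13 Hollowpine=23 Juniper=5 → close Hollowpine (overflow 13)
  23÷6 = 3 each, +1 to first 5
Round 2: Briarlake=22 Dunmere=26 Elkhorn=13 Fernhollow=28 Greywater=17 Juniper=8 → close Dunmere (overflow 16)
  26÷5 = 5 each, +1 to first 1
Round 3: Briarlake=28 Elkhorn=18 Fernhollow=33 Greywater=22 Juniper=13 → close Briarlake (overflow 21)
  28÷4 = 7 each, +1 to first 0
Round 4: Elkhorn=25 Fernhollow=40 Greywater=29 Juniper=20 → close Fernhollow (overflow 25)
  40÷3 = 13 each, +1 to first 1
Round 5: Elkhorn=39 Greywater=42 Juniper=33 → close Greywater (overflow 29)
  42÷2 = 21 each, +1 to first 0
Round 6: Elkhorn=60 Juniper=54 → close Elkhorn (overflow 48)
  60÷1 = 60 each, +1 to first 0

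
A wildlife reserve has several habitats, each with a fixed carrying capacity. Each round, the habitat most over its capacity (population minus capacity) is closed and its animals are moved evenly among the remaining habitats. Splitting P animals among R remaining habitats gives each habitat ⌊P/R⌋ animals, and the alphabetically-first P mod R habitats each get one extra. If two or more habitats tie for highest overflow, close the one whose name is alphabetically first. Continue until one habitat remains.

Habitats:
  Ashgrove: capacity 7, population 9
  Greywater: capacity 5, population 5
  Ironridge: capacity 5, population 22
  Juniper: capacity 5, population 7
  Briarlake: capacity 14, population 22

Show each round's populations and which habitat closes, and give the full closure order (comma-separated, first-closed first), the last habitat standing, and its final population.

Closure order: Ironridge, Briarlake, Ashgrove, Juniper
Last habitat: Greywater with 65 animals

Round 1: Ashgrove=9 Briarlake=22 Greywater=5 Ironridge=22 Juniper=7 → close Ironridge (overflow 17)
  22÷4 = 5 each, +1 to first 2
Round 2: Ashgrove=15 Briarlake=28 Greywater=10 Juniper=12 → close Briarlake (overflow 14)
  28÷3 = 9 each, +1 to first 1
Round 3: Ashgrove=25 Greywater=19 Juniper=21 → close Ashgrove (overflow 18)
  25÷2 = 12 each, +1 to first 1
Round 4: Greywater=32 Juniper=33 → close Juniper (overflow 28)
  33÷1 = 33 each, +1 to first 0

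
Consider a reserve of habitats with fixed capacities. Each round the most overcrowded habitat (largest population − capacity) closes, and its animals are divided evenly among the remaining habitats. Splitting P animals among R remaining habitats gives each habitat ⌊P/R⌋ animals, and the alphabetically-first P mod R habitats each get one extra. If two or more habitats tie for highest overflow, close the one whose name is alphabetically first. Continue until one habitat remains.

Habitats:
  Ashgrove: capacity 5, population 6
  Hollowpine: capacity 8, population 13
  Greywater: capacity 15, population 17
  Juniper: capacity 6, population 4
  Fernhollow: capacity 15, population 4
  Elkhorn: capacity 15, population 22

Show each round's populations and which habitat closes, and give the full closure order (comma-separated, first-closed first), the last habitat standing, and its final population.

Round 1: Ashgrove=6 Elkhorn=22 Fernhollow=4 Greywater=17 Hollowpine=13 Juniper=4 → close Elkhorn (overflow 7)
  22÷5 = 4 each, +1 to first 2
Round 2: Ashgrove=11 Fernhollow=9 Greywater=21 Hollowpine=17 Juniper=8 → close Hollowpine (overflow 9)
  17÷4 = 4 each, +1 to first 1
Round 3: Ashgrove=16 Fernhollow=13 Greywater=25 Juniper=12 → close Ashgrove (overflow 11)
  16÷3 = 5 each, +1 to first 1
Round 4: Fernhollow=19 Greywater=30 Juniper=17 → close Greywater (overflow 15)
  30÷2 = 15 each, +1 to first 0
Round 5: Fernhollow=34 Juniper=32 → close Juniper (overflow 26)
  32÷1 = 32 each, +1 to first 0

Closure order: Elkhorn, Hollowpine, Ashgrove, Greywater, Juniper
Last habitat: Fernhollow with 66 animals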